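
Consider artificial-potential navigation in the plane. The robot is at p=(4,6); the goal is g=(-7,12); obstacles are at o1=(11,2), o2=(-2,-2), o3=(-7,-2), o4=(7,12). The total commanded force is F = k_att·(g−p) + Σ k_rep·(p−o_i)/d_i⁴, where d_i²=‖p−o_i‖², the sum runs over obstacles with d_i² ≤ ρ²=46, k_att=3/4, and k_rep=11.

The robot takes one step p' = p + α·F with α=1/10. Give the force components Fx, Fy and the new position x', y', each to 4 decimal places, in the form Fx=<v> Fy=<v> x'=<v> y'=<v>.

Fx=-8.2663 Fy=4.4674 x'=3.1734 y'=6.4467

F_att = 3/4·(g−p) = 3/4·(-11,6) = (-8.2500,4.5000)
o1: d²=65 > ρ²=46 → inactive
o2: d²=100 > ρ²=46 → inactive
o3: d²=185 > ρ²=46 → inactive
o4: d²=45 ≤ ρ²=46; F_rep = 11·(-3,-6)/45² = (-0.0163,-0.0326)
F = F_att + ΣF_rep = (-8.2663,4.4674)
p' = p + 1/10·F = (3.1734,6.4467)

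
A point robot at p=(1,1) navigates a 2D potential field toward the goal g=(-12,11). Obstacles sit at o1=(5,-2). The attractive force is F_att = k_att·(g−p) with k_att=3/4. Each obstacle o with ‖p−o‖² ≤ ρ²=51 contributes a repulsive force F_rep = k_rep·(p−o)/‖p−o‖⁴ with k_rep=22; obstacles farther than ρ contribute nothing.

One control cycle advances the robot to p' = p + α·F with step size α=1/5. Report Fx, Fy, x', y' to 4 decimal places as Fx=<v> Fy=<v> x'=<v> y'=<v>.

F_att = 3/4·(g−p) = 3/4·(-13,10) = (-9.7500,7.5000)
o1: d²=25 ≤ ρ²=51; F_rep = 22·(-4,3)/25² = (-0.1408,0.1056)
F = F_att + ΣF_rep = (-9.8908,7.6056)
p' = p + 1/5·F = (-0.9782,2.5211)

Fx=-9.8908 Fy=7.6056 x'=-0.9782 y'=2.5211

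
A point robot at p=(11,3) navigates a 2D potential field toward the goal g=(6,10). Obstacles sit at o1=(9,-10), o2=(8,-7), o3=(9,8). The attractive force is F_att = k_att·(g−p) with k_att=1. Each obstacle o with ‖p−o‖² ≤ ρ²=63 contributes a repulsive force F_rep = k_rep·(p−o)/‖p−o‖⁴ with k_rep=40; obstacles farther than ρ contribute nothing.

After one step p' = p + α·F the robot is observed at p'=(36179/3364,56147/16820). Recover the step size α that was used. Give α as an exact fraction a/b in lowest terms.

F_att = 1·(g−p) = 1·(-5,7) = (-5.0000,7.0000)
o1: d²=173 > ρ²=63 → inactive
o2: d²=109 > ρ²=63 → inactive
o3: d²=29 ≤ ρ²=63; F_rep = 40·(2,-5)/29² = (0.0951,-0.2378)
F = F_att + ΣF_rep = (-4.9049,6.7622)
Δp = p'−p = (-0.2452,0.3381); α = Δx/Fx = (-825/3364) / (-4125/841) = 1/20
check: Δy/Fy = (5687/16820) / (5687/841) = 1/20 ✓

α = 1/20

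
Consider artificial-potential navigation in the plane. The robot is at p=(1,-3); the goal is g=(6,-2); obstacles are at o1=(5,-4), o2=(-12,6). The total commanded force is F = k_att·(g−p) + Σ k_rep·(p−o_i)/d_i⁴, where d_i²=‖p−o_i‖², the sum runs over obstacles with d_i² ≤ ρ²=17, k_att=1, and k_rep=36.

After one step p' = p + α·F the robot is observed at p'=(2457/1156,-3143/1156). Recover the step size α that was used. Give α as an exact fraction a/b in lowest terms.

α = 1/4

F_att = 1·(g−p) = 1·(5,1) = (5.0000,1.0000)
o1: d²=17 ≤ ρ²=17; F_rep = 36·(-4,1)/17² = (-0.4983,0.1246)
o2: d²=250 > ρ²=17 → inactive
F = F_att + ΣF_rep = (4.5017,1.1246)
Δp = p'−p = (1.1254,0.2811); α = Δx/Fx = (1301/1156) / (1301/289) = 1/4
check: Δy/Fy = (325/1156) / (325/289) = 1/4 ✓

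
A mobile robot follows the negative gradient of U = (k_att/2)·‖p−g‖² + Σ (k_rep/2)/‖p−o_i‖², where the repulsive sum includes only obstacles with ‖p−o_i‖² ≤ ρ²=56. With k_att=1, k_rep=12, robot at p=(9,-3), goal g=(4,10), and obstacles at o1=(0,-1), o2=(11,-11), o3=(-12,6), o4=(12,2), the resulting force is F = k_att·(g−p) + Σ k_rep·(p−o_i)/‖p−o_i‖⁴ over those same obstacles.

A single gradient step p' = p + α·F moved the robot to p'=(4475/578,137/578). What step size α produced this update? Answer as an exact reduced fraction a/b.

F_att = 1·(g−p) = 1·(-5,13) = (-5.0000,13.0000)
o1: d²=85 > ρ²=56 → inactive
o2: d²=68 > ρ²=56 → inactive
o3: d²=522 > ρ²=56 → inactive
o4: d²=34 ≤ ρ²=56; F_rep = 12·(-3,-5)/34² = (-0.0311,-0.0519)
F = F_att + ΣF_rep = (-5.0311,12.9481)
Δp = p'−p = (-1.2578,3.2370); α = Δx/Fx = (-727/578) / (-1454/289) = 1/4
check: Δy/Fy = (1871/578) / (3742/289) = 1/4 ✓

α = 1/4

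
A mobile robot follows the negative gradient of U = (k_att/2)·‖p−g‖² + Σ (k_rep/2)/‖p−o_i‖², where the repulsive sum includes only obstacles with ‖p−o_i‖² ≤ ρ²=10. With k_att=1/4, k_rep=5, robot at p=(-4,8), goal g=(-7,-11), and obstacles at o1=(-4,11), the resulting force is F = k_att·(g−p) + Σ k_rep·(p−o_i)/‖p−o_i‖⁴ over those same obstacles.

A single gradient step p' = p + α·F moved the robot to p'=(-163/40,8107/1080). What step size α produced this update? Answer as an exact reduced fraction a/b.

α = 1/10

F_att = 1/4·(g−p) = 1/4·(-3,-19) = (-0.7500,-4.7500)
o1: d²=9 ≤ ρ²=10; F_rep = 5·(0,-3)/9² = (0.0000,-0.1852)
F = F_att + ΣF_rep = (-0.7500,-4.9352)
Δp = p'−p = (-0.0750,-0.4935); α = Δx/Fx = (-3/40) / (-3/4) = 1/10
check: Δy/Fy = (-533/1080) / (-533/108) = 1/10 ✓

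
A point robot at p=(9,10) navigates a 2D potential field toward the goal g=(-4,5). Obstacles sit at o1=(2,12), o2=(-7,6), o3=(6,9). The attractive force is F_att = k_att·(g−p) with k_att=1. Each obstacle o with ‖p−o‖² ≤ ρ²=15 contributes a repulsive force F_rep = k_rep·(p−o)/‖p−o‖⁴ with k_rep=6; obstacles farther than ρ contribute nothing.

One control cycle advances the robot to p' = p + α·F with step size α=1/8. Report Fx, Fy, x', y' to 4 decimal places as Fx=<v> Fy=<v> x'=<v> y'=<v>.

Fx=-12.8200 Fy=-4.9400 x'=7.3975 y'=9.3825

F_att = 1·(g−p) = 1·(-13,-5) = (-13.0000,-5.0000)
o1: d²=53 > ρ²=15 → inactive
o2: d²=272 > ρ²=15 → inactive
o3: d²=10 ≤ ρ²=15; F_rep = 6·(3,1)/10² = (0.1800,0.0600)
F = F_att + ΣF_rep = (-12.8200,-4.9400)
p' = p + 1/8·F = (7.3975,9.3825)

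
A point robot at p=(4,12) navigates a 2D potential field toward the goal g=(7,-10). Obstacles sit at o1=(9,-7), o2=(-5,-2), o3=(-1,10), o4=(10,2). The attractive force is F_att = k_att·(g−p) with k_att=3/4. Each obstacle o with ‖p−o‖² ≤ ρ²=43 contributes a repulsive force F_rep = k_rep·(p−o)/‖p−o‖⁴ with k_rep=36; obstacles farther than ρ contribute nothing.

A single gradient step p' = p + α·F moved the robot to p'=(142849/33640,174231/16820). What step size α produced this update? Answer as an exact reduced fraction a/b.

F_att = 3/4·(g−p) = 3/4·(3,-22) = (2.2500,-16.5000)
o1: d²=386 > ρ²=43 → inactive
o2: d²=277 > ρ²=43 → inactive
o3: d²=29 ≤ ρ²=43; F_rep = 36·(5,2)/29² = (0.2140,0.0856)
o4: d²=136 > ρ²=43 → inactive
F = F_att + ΣF_rep = (2.4640,-16.4144)
Δp = p'−p = (0.2464,-1.6414); α = Δx/Fx = (8289/33640) / (8289/3364) = 1/10
check: Δy/Fy = (-27609/16820) / (-27609/1682) = 1/10 ✓

α = 1/10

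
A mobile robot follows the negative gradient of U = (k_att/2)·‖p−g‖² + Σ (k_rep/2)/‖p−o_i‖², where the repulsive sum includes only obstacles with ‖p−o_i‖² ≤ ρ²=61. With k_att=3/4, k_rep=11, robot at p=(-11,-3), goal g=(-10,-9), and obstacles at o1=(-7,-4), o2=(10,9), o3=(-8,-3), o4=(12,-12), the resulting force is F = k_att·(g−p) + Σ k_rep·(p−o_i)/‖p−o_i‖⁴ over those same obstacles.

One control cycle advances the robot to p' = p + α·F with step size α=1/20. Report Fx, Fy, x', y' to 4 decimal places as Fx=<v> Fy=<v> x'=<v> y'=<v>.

Fx=0.1903 Fy=-4.4619 x'=-10.9905 y'=-3.2231

F_att = 3/4·(g−p) = 3/4·(1,-6) = (0.7500,-4.5000)
o1: d²=17 ≤ ρ²=61; F_rep = 11·(-4,1)/17² = (-0.1522,0.0381)
o2: d²=585 > ρ²=61 → inactive
o3: d²=9 ≤ ρ²=61; F_rep = 11·(-3,0)/9² = (-0.4074,0.0000)
o4: d²=610 > ρ²=61 → inactive
F = F_att + ΣF_rep = (0.1903,-4.4619)
p' = p + 1/20·F = (-10.9905,-3.2231)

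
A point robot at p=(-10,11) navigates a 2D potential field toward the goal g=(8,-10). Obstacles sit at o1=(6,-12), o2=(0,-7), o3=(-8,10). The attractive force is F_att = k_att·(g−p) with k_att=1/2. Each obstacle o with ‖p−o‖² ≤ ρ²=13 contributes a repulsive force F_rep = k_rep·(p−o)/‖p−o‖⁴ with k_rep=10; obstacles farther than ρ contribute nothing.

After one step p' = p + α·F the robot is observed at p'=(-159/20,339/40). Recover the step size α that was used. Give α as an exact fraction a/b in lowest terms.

F_att = 1/2·(g−p) = 1/2·(18,-21) = (9.0000,-10.5000)
o1: d²=785 > ρ²=13 → inactive
o2: d²=424 > ρ²=13 → inactive
o3: d²=5 ≤ ρ²=13; F_rep = 10·(-2,1)/5² = (-0.8000,0.4000)
F = F_att + ΣF_rep = (8.2000,-10.1000)
Δp = p'−p = (2.0500,-2.5250); α = Δx/Fx = (41/20) / (41/5) = 1/4
check: Δy/Fy = (-101/40) / (-101/10) = 1/4 ✓

α = 1/4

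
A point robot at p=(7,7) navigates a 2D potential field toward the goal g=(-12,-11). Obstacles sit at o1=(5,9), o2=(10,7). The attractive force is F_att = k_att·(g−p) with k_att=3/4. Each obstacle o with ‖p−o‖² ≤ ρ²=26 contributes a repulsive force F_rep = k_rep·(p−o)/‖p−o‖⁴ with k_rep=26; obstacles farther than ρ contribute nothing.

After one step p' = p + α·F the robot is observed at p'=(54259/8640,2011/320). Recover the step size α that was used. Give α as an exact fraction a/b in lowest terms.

F_att = 3/4·(g−p) = 3/4·(-19,-18) = (-14.2500,-13.5000)
o1: d²=8 ≤ ρ²=26; F_rep = 26·(2,-2)/8² = (0.8125,-0.8125)
o2: d²=9 ≤ ρ²=26; F_rep = 26·(-3,0)/9² = (-0.9630,0.0000)
F = F_att + ΣF_rep = (-14.4005,-14.3125)
Δp = p'−p = (-0.7200,-0.7156); α = Δx/Fx = (-6221/8640) / (-6221/432) = 1/20
check: Δy/Fy = (-229/320) / (-229/16) = 1/20 ✓

α = 1/20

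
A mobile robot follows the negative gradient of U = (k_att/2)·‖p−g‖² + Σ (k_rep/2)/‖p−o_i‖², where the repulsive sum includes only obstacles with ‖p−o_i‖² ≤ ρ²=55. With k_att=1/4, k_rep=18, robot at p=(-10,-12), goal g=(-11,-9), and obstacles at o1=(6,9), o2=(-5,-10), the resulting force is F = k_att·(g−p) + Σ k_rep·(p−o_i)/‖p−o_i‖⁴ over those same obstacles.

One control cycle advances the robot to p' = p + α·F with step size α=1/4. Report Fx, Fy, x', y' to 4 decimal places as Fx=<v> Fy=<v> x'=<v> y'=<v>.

F_att = 1/4·(g−p) = 1/4·(-1,3) = (-0.2500,0.7500)
o1: d²=697 > ρ²=55 → inactive
o2: d²=29 ≤ ρ²=55; F_rep = 18·(-5,-2)/29² = (-0.1070,-0.0428)
F = F_att + ΣF_rep = (-0.3570,0.7072)
p' = p + 1/4·F = (-10.0893,-11.8232)

Fx=-0.3570 Fy=0.7072 x'=-10.0893 y'=-11.8232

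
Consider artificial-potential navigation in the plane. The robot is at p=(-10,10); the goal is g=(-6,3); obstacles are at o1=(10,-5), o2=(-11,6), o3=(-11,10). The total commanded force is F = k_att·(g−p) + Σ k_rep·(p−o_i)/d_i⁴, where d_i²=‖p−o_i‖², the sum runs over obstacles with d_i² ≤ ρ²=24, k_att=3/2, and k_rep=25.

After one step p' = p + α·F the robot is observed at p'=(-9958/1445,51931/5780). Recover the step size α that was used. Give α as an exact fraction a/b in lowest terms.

α = 1/10

F_att = 3/2·(g−p) = 3/2·(4,-7) = (6.0000,-10.5000)
o1: d²=625 > ρ²=24 → inactive
o2: d²=17 ≤ ρ²=24; F_rep = 25·(1,4)/17² = (0.0865,0.3460)
o3: d²=1 ≤ ρ²=24; F_rep = 25·(1,0)/1² = (25.0000,0.0000)
F = F_att + ΣF_rep = (31.0865,-10.1540)
Δp = p'−p = (3.1087,-1.0154); α = Δx/Fx = (4492/1445) / (8984/289) = 1/10
check: Δy/Fy = (-5869/5780) / (-5869/578) = 1/10 ✓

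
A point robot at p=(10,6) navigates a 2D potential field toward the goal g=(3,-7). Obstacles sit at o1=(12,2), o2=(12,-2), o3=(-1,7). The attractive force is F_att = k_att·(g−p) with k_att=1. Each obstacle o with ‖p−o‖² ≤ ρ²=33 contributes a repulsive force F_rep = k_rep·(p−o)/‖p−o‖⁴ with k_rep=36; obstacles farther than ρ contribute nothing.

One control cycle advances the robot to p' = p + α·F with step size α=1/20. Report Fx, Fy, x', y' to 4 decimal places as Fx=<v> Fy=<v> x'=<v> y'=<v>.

F_att = 1·(g−p) = 1·(-7,-13) = (-7.0000,-13.0000)
o1: d²=20 ≤ ρ²=33; F_rep = 36·(-2,4)/20² = (-0.1800,0.3600)
o2: d²=68 > ρ²=33 → inactive
o3: d²=122 > ρ²=33 → inactive
F = F_att + ΣF_rep = (-7.1800,-12.6400)
p' = p + 1/20·F = (9.6410,5.3680)

Fx=-7.1800 Fy=-12.6400 x'=9.6410 y'=5.3680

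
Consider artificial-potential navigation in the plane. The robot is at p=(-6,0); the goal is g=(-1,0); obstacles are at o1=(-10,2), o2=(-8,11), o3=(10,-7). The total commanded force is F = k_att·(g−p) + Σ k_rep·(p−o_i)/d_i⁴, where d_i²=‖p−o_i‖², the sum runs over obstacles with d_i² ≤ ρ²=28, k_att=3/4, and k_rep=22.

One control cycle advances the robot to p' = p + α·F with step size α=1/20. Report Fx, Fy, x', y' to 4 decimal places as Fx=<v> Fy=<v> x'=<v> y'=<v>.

Fx=3.9700 Fy=-0.1100 x'=-5.8015 y'=-0.0055

F_att = 3/4·(g−p) = 3/4·(5,0) = (3.7500,0.0000)
o1: d²=20 ≤ ρ²=28; F_rep = 22·(4,-2)/20² = (0.2200,-0.1100)
o2: d²=125 > ρ²=28 → inactive
o3: d²=305 > ρ²=28 → inactive
F = F_att + ΣF_rep = (3.9700,-0.1100)
p' = p + 1/20·F = (-5.8015,-0.0055)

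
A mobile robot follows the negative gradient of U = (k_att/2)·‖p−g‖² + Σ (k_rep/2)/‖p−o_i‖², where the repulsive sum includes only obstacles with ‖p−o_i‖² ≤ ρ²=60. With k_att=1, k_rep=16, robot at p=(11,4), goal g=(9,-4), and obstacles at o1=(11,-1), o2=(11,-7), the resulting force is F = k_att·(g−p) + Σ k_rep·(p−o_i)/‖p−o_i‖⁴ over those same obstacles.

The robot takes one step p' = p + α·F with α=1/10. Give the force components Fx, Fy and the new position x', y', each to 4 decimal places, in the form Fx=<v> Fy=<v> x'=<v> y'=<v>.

Fx=-2.0000 Fy=-7.8720 x'=10.8000 y'=3.2128

F_att = 1·(g−p) = 1·(-2,-8) = (-2.0000,-8.0000)
o1: d²=25 ≤ ρ²=60; F_rep = 16·(0,5)/25² = (0.0000,0.1280)
o2: d²=121 > ρ²=60 → inactive
F = F_att + ΣF_rep = (-2.0000,-7.8720)
p' = p + 1/10·F = (10.8000,3.2128)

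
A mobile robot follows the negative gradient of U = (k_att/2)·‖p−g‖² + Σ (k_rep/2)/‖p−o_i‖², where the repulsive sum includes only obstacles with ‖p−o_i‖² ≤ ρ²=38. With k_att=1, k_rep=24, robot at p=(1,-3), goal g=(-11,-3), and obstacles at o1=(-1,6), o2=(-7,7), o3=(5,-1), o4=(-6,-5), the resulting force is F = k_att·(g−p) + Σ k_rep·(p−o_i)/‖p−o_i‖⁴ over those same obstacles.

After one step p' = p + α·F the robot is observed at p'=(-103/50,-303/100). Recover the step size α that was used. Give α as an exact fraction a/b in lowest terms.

F_att = 1·(g−p) = 1·(-12,0) = (-12.0000,0.0000)
o1: d²=85 > ρ²=38 → inactive
o2: d²=164 > ρ²=38 → inactive
o3: d²=20 ≤ ρ²=38; F_rep = 24·(-4,-2)/20² = (-0.2400,-0.1200)
o4: d²=53 > ρ²=38 → inactive
F = F_att + ΣF_rep = (-12.2400,-0.1200)
Δp = p'−p = (-3.0600,-0.0300); α = Δx/Fx = (-153/50) / (-306/25) = 1/4
check: Δy/Fy = (-3/100) / (-3/25) = 1/4 ✓

α = 1/4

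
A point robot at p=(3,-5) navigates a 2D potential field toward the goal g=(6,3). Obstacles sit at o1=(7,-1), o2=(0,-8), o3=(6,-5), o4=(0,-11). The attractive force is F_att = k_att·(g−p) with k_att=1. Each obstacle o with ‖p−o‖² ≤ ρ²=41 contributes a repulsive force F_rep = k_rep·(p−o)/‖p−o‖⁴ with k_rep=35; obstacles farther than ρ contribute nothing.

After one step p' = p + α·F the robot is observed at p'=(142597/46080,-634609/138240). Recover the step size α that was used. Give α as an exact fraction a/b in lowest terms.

F_att = 1·(g−p) = 1·(3,8) = (3.0000,8.0000)
o1: d²=32 ≤ ρ²=41; F_rep = 35·(-4,-4)/32² = (-0.1367,-0.1367)
o2: d²=18 ≤ ρ²=41; F_rep = 35·(3,3)/18² = (0.3241,0.3241)
o3: d²=9 ≤ ρ²=41; F_rep = 35·(-3,0)/9² = (-1.2963,0.0000)
o4: d²=45 > ρ²=41 → inactive
F = F_att + ΣF_rep = (1.8911,8.1874)
Δp = p'−p = (0.0946,0.4094); α = Δx/Fx = (4357/46080) / (4357/2304) = 1/20
check: Δy/Fy = (56591/138240) / (56591/6912) = 1/20 ✓

α = 1/20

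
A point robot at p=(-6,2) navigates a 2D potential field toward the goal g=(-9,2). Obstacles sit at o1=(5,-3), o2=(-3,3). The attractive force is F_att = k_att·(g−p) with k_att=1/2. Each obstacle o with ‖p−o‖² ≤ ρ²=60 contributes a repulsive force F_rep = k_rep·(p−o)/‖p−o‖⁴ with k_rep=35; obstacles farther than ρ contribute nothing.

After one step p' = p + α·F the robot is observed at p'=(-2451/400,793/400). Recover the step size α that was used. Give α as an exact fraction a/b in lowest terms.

F_att = 1/2·(g−p) = 1/2·(-3,0) = (-1.5000,0.0000)
o1: d²=146 > ρ²=60 → inactive
o2: d²=10 ≤ ρ²=60; F_rep = 35·(-3,-1)/10² = (-1.0500,-0.3500)
F = F_att + ΣF_rep = (-2.5500,-0.3500)
Δp = p'−p = (-0.1275,-0.0175); α = Δx/Fx = (-51/400) / (-51/20) = 1/20
check: Δy/Fy = (-7/400) / (-7/20) = 1/20 ✓

α = 1/20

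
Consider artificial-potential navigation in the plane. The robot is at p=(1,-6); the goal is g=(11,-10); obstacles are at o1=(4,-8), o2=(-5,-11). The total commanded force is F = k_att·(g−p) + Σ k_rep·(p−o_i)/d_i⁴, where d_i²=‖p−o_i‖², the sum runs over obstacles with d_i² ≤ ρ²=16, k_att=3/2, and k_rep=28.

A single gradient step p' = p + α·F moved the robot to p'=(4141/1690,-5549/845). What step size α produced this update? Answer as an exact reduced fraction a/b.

F_att = 3/2·(g−p) = 3/2·(10,-4) = (15.0000,-6.0000)
o1: d²=13 ≤ ρ²=16; F_rep = 28·(-3,2)/13² = (-0.4970,0.3314)
o2: d²=61 > ρ²=16 → inactive
F = F_att + ΣF_rep = (14.5030,-5.6686)
Δp = p'−p = (1.4503,-0.5669); α = Δx/Fx = (2451/1690) / (2451/169) = 1/10
check: Δy/Fy = (-479/845) / (-958/169) = 1/10 ✓

α = 1/10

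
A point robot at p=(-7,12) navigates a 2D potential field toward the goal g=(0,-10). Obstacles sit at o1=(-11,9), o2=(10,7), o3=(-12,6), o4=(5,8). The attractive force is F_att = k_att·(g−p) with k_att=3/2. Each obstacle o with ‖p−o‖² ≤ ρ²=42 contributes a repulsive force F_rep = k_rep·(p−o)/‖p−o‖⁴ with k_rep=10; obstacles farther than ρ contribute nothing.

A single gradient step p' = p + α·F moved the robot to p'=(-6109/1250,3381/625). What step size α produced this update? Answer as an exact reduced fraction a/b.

α = 1/5

F_att = 3/2·(g−p) = 3/2·(7,-22) = (10.5000,-33.0000)
o1: d²=25 ≤ ρ²=42; F_rep = 10·(4,3)/25² = (0.0640,0.0480)
o2: d²=314 > ρ²=42 → inactive
o3: d²=61 > ρ²=42 → inactive
o4: d²=160 > ρ²=42 → inactive
F = F_att + ΣF_rep = (10.5640,-32.9520)
Δp = p'−p = (2.1128,-6.5904); α = Δx/Fx = (2641/1250) / (2641/250) = 1/5
check: Δy/Fy = (-4119/625) / (-4119/125) = 1/5 ✓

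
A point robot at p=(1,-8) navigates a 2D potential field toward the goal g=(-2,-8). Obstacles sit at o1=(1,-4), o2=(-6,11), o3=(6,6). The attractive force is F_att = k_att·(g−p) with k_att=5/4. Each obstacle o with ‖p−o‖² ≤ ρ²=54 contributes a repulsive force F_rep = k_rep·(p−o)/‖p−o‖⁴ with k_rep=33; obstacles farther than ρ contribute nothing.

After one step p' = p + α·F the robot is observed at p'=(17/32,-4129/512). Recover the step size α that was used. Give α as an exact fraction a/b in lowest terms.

α = 1/8

F_att = 5/4·(g−p) = 5/4·(-3,0) = (-3.7500,0.0000)
o1: d²=16 ≤ ρ²=54; F_rep = 33·(0,-4)/16² = (0.0000,-0.5156)
o2: d²=410 > ρ²=54 → inactive
o3: d²=221 > ρ²=54 → inactive
F = F_att + ΣF_rep = (-3.7500,-0.5156)
Δp = p'−p = (-0.4688,-0.0645); α = Δx/Fx = (-15/32) / (-15/4) = 1/8
check: Δy/Fy = (-33/512) / (-33/64) = 1/8 ✓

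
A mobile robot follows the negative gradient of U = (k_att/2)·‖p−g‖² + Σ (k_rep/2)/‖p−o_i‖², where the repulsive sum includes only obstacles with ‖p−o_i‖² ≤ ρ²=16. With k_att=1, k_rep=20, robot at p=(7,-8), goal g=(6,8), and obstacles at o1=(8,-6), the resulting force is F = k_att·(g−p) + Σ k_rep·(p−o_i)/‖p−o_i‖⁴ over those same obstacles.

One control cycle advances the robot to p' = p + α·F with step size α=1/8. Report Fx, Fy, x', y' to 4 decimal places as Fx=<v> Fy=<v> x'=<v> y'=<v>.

Fx=-1.8000 Fy=14.4000 x'=6.7750 y'=-6.2000

F_att = 1·(g−p) = 1·(-1,16) = (-1.0000,16.0000)
o1: d²=5 ≤ ρ²=16; F_rep = 20·(-1,-2)/5² = (-0.8000,-1.6000)
F = F_att + ΣF_rep = (-1.8000,14.4000)
p' = p + 1/8·F = (6.7750,-6.2000)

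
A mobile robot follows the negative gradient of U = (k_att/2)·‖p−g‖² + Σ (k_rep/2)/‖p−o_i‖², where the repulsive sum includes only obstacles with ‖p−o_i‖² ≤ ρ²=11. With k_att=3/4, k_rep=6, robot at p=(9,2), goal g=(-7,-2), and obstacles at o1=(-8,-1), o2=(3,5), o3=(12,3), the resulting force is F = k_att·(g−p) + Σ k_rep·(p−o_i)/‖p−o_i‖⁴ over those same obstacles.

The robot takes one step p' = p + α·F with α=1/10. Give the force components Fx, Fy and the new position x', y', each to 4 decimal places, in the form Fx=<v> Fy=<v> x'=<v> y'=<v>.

Fx=-12.1800 Fy=-3.0600 x'=7.7820 y'=1.6940

F_att = 3/4·(g−p) = 3/4·(-16,-4) = (-12.0000,-3.0000)
o1: d²=298 > ρ²=11 → inactive
o2: d²=45 > ρ²=11 → inactive
o3: d²=10 ≤ ρ²=11; F_rep = 6·(-3,-1)/10² = (-0.1800,-0.0600)
F = F_att + ΣF_rep = (-12.1800,-3.0600)
p' = p + 1/10·F = (7.7820,1.6940)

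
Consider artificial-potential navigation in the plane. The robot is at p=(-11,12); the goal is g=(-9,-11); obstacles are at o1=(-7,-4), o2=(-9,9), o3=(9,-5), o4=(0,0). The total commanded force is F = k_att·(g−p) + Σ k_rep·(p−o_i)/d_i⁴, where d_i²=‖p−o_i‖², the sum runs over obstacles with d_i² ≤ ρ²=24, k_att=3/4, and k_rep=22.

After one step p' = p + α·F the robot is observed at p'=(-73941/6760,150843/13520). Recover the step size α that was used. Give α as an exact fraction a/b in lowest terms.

α = 1/20

F_att = 3/4·(g−p) = 3/4·(2,-23) = (1.5000,-17.2500)
o1: d²=272 > ρ²=24 → inactive
o2: d²=13 ≤ ρ²=24; F_rep = 22·(-2,3)/13² = (-0.2604,0.3905)
o3: d²=689 > ρ²=24 → inactive
o4: d²=265 > ρ²=24 → inactive
F = F_att + ΣF_rep = (1.2396,-16.8595)
Δp = p'−p = (0.0620,-0.8430); α = Δx/Fx = (419/6760) / (419/338) = 1/20
check: Δy/Fy = (-11397/13520) / (-11397/676) = 1/20 ✓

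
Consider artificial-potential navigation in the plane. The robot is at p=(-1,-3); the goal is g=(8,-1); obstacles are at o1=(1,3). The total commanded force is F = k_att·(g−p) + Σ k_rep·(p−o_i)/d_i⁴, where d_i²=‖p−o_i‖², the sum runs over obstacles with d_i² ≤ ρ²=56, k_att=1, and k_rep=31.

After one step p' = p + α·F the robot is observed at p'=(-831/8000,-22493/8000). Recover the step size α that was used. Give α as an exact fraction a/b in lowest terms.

F_att = 1·(g−p) = 1·(9,2) = (9.0000,2.0000)
o1: d²=40 ≤ ρ²=56; F_rep = 31·(-2,-6)/40² = (-0.0387,-0.1163)
F = F_att + ΣF_rep = (8.9612,1.8838)
Δp = p'−p = (0.8961,0.1884); α = Δx/Fx = (7169/8000) / (7169/800) = 1/10
check: Δy/Fy = (1507/8000) / (1507/800) = 1/10 ✓

α = 1/10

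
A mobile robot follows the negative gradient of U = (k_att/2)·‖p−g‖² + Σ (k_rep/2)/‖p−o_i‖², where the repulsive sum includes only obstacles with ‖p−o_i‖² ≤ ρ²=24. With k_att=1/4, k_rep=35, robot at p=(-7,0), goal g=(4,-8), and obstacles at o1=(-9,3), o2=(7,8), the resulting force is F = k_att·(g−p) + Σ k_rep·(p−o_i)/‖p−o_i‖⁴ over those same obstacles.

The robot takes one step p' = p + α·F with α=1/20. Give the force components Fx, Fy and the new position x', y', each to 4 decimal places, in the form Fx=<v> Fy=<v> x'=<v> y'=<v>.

Fx=3.1642 Fy=-2.6213 x'=-6.8418 y'=-0.1311

F_att = 1/4·(g−p) = 1/4·(11,-8) = (2.7500,-2.0000)
o1: d²=13 ≤ ρ²=24; F_rep = 35·(2,-3)/13² = (0.4142,-0.6213)
o2: d²=260 > ρ²=24 → inactive
F = F_att + ΣF_rep = (3.1642,-2.6213)
p' = p + 1/20·F = (-6.8418,-0.1311)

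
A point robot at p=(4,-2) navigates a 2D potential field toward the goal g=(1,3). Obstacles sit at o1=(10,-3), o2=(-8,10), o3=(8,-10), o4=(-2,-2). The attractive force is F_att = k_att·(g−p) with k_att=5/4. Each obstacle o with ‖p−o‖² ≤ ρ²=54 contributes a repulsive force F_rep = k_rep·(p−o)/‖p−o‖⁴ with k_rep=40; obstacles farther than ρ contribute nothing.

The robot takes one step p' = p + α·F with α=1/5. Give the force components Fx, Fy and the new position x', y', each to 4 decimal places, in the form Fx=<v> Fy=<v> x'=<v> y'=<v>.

F_att = 5/4·(g−p) = 5/4·(-3,5) = (-3.7500,6.2500)
o1: d²=37 ≤ ρ²=54; F_rep = 40·(-6,1)/37² = (-0.1753,0.0292)
o2: d²=288 > ρ²=54 → inactive
o3: d²=80 > ρ²=54 → inactive
o4: d²=36 ≤ ρ²=54; F_rep = 40·(6,0)/36² = (0.1852,0.0000)
F = F_att + ΣF_rep = (-3.7401,6.2792)
p' = p + 1/5·F = (3.2520,-0.7442)

Fx=-3.7401 Fy=6.2792 x'=3.2520 y'=-0.7442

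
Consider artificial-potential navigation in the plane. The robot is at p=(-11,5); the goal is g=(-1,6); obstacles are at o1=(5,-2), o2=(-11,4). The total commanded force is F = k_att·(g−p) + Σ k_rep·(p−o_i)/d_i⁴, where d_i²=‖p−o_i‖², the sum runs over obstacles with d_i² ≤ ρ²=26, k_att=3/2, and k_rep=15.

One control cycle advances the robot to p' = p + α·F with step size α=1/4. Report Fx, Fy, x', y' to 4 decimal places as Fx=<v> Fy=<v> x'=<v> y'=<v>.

F_att = 3/2·(g−p) = 3/2·(10,1) = (15.0000,1.5000)
o1: d²=305 > ρ²=26 → inactive
o2: d²=1 ≤ ρ²=26; F_rep = 15·(0,1)/1² = (0.0000,15.0000)
F = F_att + ΣF_rep = (15.0000,16.5000)
p' = p + 1/4·F = (-7.2500,9.1250)

Fx=15.0000 Fy=16.5000 x'=-7.2500 y'=9.1250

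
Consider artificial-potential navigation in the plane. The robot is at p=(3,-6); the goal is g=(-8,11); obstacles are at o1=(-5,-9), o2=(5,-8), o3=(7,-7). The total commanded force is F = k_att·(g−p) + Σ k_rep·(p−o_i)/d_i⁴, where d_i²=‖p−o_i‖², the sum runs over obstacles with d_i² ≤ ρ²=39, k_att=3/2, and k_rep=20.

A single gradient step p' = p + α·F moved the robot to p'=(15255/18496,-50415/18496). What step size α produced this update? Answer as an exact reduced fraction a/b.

α = 1/8

F_att = 3/2·(g−p) = 3/2·(-11,17) = (-16.5000,25.5000)
o1: d²=73 > ρ²=39 → inactive
o2: d²=8 ≤ ρ²=39; F_rep = 20·(-2,2)/8² = (-0.6250,0.6250)
o3: d²=17 ≤ ρ²=39; F_rep = 20·(-4,1)/17² = (-0.2768,0.0692)
F = F_att + ΣF_rep = (-17.4018,26.1942)
Δp = p'−p = (-2.1752,3.2743); α = Δx/Fx = (-40233/18496) / (-40233/2312) = 1/8
check: Δy/Fy = (60561/18496) / (60561/2312) = 1/8 ✓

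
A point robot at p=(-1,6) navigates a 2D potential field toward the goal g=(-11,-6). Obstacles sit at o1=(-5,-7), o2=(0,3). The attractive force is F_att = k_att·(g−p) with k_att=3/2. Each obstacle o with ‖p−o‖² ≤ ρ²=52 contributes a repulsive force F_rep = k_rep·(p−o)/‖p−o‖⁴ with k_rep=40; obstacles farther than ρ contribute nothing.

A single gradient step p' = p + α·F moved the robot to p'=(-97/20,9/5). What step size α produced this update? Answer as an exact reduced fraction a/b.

α = 1/4

F_att = 3/2·(g−p) = 3/2·(-10,-12) = (-15.0000,-18.0000)
o1: d²=185 > ρ²=52 → inactive
o2: d²=10 ≤ ρ²=52; F_rep = 40·(-1,3)/10² = (-0.4000,1.2000)
F = F_att + ΣF_rep = (-15.4000,-16.8000)
Δp = p'−p = (-3.8500,-4.2000); α = Δx/Fx = (-77/20) / (-77/5) = 1/4
check: Δy/Fy = (-21/5) / (-84/5) = 1/4 ✓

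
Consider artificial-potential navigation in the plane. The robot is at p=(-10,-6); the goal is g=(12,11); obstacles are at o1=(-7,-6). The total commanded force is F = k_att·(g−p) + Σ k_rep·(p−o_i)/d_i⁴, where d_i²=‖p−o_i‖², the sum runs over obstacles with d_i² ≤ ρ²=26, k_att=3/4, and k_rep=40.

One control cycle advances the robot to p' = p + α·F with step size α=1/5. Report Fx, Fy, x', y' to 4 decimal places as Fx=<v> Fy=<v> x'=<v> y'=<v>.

F_att = 3/4·(g−p) = 3/4·(22,17) = (16.5000,12.7500)
o1: d²=9 ≤ ρ²=26; F_rep = 40·(-3,0)/9² = (-1.4815,0.0000)
F = F_att + ΣF_rep = (15.0185,12.7500)
p' = p + 1/5·F = (-6.9963,-3.4500)

Fx=15.0185 Fy=12.7500 x'=-6.9963 y'=-3.4500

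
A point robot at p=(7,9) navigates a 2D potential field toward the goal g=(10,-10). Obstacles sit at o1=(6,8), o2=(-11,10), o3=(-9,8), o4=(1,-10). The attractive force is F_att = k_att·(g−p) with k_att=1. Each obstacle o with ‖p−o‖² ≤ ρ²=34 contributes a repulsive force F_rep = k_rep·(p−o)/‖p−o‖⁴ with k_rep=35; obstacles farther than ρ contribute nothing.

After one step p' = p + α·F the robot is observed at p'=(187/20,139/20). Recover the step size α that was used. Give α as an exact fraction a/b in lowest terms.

F_att = 1·(g−p) = 1·(3,-19) = (3.0000,-19.0000)
o1: d²=2 ≤ ρ²=34; F_rep = 35·(1,1)/2² = (8.7500,8.7500)
o2: d²=325 > ρ²=34 → inactive
o3: d²=257 > ρ²=34 → inactive
o4: d²=397 > ρ²=34 → inactive
F = F_att + ΣF_rep = (11.7500,-10.2500)
Δp = p'−p = (2.3500,-2.0500); α = Δx/Fx = (47/20) / (47/4) = 1/5
check: Δy/Fy = (-41/20) / (-41/4) = 1/5 ✓

α = 1/5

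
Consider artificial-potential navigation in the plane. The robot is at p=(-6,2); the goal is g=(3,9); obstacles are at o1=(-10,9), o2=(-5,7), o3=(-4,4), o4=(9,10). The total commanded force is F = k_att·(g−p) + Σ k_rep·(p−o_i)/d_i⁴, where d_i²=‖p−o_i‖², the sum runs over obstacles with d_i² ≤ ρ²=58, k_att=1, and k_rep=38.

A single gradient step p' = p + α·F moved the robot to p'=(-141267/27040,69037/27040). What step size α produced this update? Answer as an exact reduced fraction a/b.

α = 1/10

F_att = 1·(g−p) = 1·(9,7) = (9.0000,7.0000)
o1: d²=65 > ρ²=58 → inactive
o2: d²=26 ≤ ρ²=58; F_rep = 38·(-1,-5)/26² = (-0.0562,-0.2811)
o3: d²=8 ≤ ρ²=58; F_rep = 38·(-2,-2)/8² = (-1.1875,-1.1875)
o4: d²=289 > ρ²=58 → inactive
F = F_att + ΣF_rep = (7.7563,5.5314)
Δp = p'−p = (0.7756,0.5531); α = Δx/Fx = (20973/27040) / (20973/2704) = 1/10
check: Δy/Fy = (14957/27040) / (14957/2704) = 1/10 ✓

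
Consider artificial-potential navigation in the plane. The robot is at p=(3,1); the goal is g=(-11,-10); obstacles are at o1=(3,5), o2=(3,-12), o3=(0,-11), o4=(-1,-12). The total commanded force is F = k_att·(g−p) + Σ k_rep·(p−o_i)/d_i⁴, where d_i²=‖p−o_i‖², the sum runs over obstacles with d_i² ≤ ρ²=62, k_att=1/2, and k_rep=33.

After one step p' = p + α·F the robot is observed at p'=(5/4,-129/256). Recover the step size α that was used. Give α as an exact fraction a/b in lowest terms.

F_att = 1/2·(g−p) = 1/2·(-14,-11) = (-7.0000,-5.5000)
o1: d²=16 ≤ ρ²=62; F_rep = 33·(0,-4)/16² = (0.0000,-0.5156)
o2: d²=169 > ρ²=62 → inactive
o3: d²=153 > ρ²=62 → inactive
o4: d²=185 > ρ²=62 → inactive
F = F_att + ΣF_rep = (-7.0000,-6.0156)
Δp = p'−p = (-1.7500,-1.5039); α = Δx/Fx = (-7/4) / (-7) = 1/4
check: Δy/Fy = (-385/256) / (-385/64) = 1/4 ✓

α = 1/4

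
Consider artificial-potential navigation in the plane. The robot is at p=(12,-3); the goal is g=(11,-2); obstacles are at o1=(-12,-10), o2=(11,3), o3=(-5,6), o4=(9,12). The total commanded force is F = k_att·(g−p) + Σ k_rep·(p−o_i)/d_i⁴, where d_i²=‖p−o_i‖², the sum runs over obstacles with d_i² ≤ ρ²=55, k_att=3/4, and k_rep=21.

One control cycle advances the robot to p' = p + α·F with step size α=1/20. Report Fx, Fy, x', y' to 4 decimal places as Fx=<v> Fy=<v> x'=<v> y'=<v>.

F_att = 3/4·(g−p) = 3/4·(-1,1) = (-0.7500,0.7500)
o1: d²=625 > ρ²=55 → inactive
o2: d²=37 ≤ ρ²=55; F_rep = 21·(1,-6)/37² = (0.0153,-0.0920)
o3: d²=370 > ρ²=55 → inactive
o4: d²=234 > ρ²=55 → inactive
F = F_att + ΣF_rep = (-0.7347,0.6580)
p' = p + 1/20·F = (11.9633,-2.9671)

Fx=-0.7347 Fy=0.6580 x'=11.9633 y'=-2.9671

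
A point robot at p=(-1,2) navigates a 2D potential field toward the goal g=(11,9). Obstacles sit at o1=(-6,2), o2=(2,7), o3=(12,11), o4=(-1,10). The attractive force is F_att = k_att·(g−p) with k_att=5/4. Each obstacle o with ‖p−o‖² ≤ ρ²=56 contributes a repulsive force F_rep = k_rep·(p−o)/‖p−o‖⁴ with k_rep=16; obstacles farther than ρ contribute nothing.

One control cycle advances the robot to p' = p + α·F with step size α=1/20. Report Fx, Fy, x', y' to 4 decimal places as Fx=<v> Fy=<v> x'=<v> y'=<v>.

F_att = 5/4·(g−p) = 5/4·(12,7) = (15.0000,8.7500)
o1: d²=25 ≤ ρ²=56; F_rep = 16·(5,0)/25² = (0.1280,0.0000)
o2: d²=34 ≤ ρ²=56; F_rep = 16·(-3,-5)/34² = (-0.0415,-0.0692)
o3: d²=250 > ρ²=56 → inactive
o4: d²=64 > ρ²=56 → inactive
F = F_att + ΣF_rep = (15.0865,8.6808)
p' = p + 1/20·F = (-0.2457,2.4340)

Fx=15.0865 Fy=8.6808 x'=-0.2457 y'=2.4340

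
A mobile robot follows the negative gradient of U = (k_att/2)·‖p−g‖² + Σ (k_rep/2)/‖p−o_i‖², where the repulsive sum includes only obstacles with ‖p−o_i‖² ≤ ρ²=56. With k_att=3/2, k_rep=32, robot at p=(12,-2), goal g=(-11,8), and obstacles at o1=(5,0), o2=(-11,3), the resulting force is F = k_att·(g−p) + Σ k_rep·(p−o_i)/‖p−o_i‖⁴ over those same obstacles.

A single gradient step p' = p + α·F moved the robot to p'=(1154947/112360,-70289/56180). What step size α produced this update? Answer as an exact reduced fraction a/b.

F_att = 3/2·(g−p) = 3/2·(-23,10) = (-34.5000,15.0000)
o1: d²=53 ≤ ρ²=56; F_rep = 32·(7,-2)/53² = (0.0797,-0.0228)
o2: d²=554 > ρ²=56 → inactive
F = F_att + ΣF_rep = (-34.4203,14.9772)
Δp = p'−p = (-1.7210,0.7489); α = Δx/Fx = (-193373/112360) / (-193373/5618) = 1/20
check: Δy/Fy = (42071/56180) / (42071/2809) = 1/20 ✓

α = 1/20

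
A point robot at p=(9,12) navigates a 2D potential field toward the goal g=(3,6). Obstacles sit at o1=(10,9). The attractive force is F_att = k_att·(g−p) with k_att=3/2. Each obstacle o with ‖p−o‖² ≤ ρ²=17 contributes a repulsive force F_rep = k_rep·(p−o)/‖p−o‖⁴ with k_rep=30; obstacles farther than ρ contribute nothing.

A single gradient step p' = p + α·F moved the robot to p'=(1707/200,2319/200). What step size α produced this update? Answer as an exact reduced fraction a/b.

F_att = 3/2·(g−p) = 3/2·(-6,-6) = (-9.0000,-9.0000)
o1: d²=10 ≤ ρ²=17; F_rep = 30·(-1,3)/10² = (-0.3000,0.9000)
F = F_att + ΣF_rep = (-9.3000,-8.1000)
Δp = p'−p = (-0.4650,-0.4050); α = Δx/Fx = (-93/200) / (-93/10) = 1/20
check: Δy/Fy = (-81/200) / (-81/10) = 1/20 ✓

α = 1/20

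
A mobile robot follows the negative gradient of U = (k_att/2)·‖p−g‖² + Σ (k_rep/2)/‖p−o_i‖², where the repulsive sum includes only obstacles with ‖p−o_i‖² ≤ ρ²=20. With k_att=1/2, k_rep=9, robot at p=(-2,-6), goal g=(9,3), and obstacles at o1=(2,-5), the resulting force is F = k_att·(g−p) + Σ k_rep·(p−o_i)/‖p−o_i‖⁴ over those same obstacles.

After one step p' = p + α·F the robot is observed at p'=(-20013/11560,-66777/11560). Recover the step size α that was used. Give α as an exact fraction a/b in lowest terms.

F_att = 1/2·(g−p) = 1/2·(11,9) = (5.5000,4.5000)
o1: d²=17 ≤ ρ²=20; F_rep = 9·(-4,-1)/17² = (-0.1246,-0.0311)
F = F_att + ΣF_rep = (5.3754,4.4689)
Δp = p'−p = (0.2688,0.2234); α = Δx/Fx = (3107/11560) / (3107/578) = 1/20
check: Δy/Fy = (2583/11560) / (2583/578) = 1/20 ✓

α = 1/20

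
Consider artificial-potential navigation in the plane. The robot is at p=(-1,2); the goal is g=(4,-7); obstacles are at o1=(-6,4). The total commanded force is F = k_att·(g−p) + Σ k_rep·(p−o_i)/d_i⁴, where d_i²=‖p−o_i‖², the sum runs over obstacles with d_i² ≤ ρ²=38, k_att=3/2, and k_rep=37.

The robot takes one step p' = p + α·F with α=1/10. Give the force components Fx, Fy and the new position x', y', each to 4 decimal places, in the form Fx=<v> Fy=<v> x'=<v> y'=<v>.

F_att = 3/2·(g−p) = 3/2·(5,-9) = (7.5000,-13.5000)
o1: d²=29 ≤ ρ²=38; F_rep = 37·(5,-2)/29² = (0.2200,-0.0880)
F = F_att + ΣF_rep = (7.7200,-13.5880)
p' = p + 1/10·F = (-0.2280,0.6412)

Fx=7.7200 Fy=-13.5880 x'=-0.2280 y'=0.6412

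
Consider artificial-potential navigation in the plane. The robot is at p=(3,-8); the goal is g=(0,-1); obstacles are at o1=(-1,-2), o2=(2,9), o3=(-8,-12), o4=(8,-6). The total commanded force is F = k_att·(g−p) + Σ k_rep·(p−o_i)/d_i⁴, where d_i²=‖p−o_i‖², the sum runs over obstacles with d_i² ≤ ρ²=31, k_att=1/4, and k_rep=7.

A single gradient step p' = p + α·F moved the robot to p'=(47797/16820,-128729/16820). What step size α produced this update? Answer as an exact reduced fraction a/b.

F_att = 1/4·(g−p) = 1/4·(-3,7) = (-0.7500,1.7500)
o1: d²=52 > ρ²=31 → inactive
o2: d²=290 > ρ²=31 → inactive
o3: d²=137 > ρ²=31 → inactive
o4: d²=29 ≤ ρ²=31; F_rep = 7·(-5,-2)/29² = (-0.0416,-0.0166)
F = F_att + ΣF_rep = (-0.7916,1.7334)
Δp = p'−p = (-0.1583,0.3467); α = Δx/Fx = (-2663/16820) / (-2663/3364) = 1/5
check: Δy/Fy = (5831/16820) / (5831/3364) = 1/5 ✓

α = 1/5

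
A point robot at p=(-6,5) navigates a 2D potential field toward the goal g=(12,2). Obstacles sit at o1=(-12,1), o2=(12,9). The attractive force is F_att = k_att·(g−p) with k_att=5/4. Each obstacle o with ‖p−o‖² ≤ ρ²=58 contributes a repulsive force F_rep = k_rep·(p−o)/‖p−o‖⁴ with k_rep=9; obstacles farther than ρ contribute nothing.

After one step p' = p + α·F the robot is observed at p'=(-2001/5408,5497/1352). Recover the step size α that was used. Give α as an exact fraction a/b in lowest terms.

α = 1/4

F_att = 5/4·(g−p) = 5/4·(18,-3) = (22.5000,-3.7500)
o1: d²=52 ≤ ρ²=58; F_rep = 9·(6,4)/52² = (0.0200,0.0133)
o2: d²=340 > ρ²=58 → inactive
F = F_att + ΣF_rep = (22.5200,-3.7367)
Δp = p'−p = (5.6300,-0.9342); α = Δx/Fx = (30447/5408) / (30447/1352) = 1/4
check: Δy/Fy = (-1263/1352) / (-1263/338) = 1/4 ✓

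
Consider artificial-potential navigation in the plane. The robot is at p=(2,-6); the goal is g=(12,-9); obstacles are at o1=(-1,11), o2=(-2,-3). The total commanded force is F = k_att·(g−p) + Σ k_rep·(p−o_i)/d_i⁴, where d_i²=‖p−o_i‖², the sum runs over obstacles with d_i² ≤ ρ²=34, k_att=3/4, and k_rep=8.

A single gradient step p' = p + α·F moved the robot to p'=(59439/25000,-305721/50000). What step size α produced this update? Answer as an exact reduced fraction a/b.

F_att = 3/4·(g−p) = 3/4·(10,-3) = (7.5000,-2.2500)
o1: d²=298 > ρ²=34 → inactive
o2: d²=25 ≤ ρ²=34; F_rep = 8·(4,-3)/25² = (0.0512,-0.0384)
F = F_att + ΣF_rep = (7.5512,-2.2884)
Δp = p'−p = (0.3776,-0.1144); α = Δx/Fx = (9439/25000) / (9439/1250) = 1/20
check: Δy/Fy = (-5721/50000) / (-5721/2500) = 1/20 ✓

α = 1/20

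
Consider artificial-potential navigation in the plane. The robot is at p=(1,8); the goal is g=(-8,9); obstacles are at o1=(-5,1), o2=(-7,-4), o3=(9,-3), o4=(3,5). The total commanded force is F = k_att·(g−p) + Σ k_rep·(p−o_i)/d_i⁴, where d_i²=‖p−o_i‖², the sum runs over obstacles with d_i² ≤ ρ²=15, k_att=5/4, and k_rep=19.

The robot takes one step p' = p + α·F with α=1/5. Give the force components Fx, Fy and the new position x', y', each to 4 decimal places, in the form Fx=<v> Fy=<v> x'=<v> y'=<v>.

Fx=-11.4749 Fy=1.5873 x'=-1.2950 y'=8.3175

F_att = 5/4·(g−p) = 5/4·(-9,1) = (-11.2500,1.2500)
o1: d²=85 > ρ²=15 → inactive
o2: d²=208 > ρ²=15 → inactive
o3: d²=185 > ρ²=15 → inactive
o4: d²=13 ≤ ρ²=15; F_rep = 19·(-2,3)/13² = (-0.2249,0.3373)
F = F_att + ΣF_rep = (-11.4749,1.5873)
p' = p + 1/5·F = (-1.2950,8.3175)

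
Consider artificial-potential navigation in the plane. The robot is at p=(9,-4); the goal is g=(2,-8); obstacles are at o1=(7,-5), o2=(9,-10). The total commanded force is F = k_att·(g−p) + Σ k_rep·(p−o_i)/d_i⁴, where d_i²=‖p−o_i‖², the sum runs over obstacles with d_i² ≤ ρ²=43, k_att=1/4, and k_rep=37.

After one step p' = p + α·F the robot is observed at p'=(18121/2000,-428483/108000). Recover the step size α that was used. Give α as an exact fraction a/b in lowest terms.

F_att = 1/4·(g−p) = 1/4·(-7,-4) = (-1.7500,-1.0000)
o1: d²=5 ≤ ρ²=43; F_rep = 37·(2,1)/5² = (2.9600,1.4800)
o2: d²=36 ≤ ρ²=43; F_rep = 37·(0,6)/36² = (0.0000,0.1713)
F = F_att + ΣF_rep = (1.2100,0.6513)
Δp = p'−p = (0.0605,0.0326); α = Δx/Fx = (121/2000) / (121/100) = 1/20
check: Δy/Fy = (3517/108000) / (3517/5400) = 1/20 ✓

α = 1/20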